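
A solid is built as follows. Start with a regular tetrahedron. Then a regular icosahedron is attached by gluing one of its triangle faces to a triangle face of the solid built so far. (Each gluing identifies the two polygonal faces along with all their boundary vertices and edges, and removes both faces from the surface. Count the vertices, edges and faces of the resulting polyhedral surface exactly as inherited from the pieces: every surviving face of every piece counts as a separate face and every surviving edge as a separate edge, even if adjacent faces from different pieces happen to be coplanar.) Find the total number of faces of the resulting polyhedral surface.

22

A regular tetrahedron: V=4, E=6, F=4.
Attach a regular icosahedron (V=12, E=30, F=20) along a 3-gon: merge 3 vertices and 3 edges, delete both glued faces → V=13, E=33, F=22.
Check: V − E + F = 13 − 33 + 22 = 2.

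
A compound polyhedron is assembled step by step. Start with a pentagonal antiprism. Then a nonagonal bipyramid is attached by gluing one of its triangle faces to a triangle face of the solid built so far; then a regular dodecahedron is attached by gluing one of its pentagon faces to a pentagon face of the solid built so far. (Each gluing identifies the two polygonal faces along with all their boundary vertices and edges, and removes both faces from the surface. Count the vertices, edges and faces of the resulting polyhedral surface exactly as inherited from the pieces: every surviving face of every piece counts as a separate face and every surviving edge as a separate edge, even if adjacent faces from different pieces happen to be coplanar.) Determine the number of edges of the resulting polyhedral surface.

69

A pentagonal antiprism: V=10, E=20, F=12.
Attach a nonagonal bipyramid (V=11, E=27, F=18) along a 3-gon: merge 3 vertices and 3 edges, delete both glued faces → V=18, E=44, F=28.
Attach a regular dodecahedron (V=20, E=30, F=12) along a 5-gon: merge 5 vertices and 5 edges, delete both glued faces → V=33, E=69, F=38.
Check: V − E + F = 33 − 69 + 38 = 2.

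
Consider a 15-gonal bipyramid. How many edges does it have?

A bipyramid over an n-gon has 2n triangular faces and n + 2 vertices: V = 15 + 2 = 17, E = 3·15 = 45, F = 2·15 = 30.

45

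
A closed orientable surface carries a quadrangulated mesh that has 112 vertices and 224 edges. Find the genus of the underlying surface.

1

Every face is a square and each edge borders two faces, so 4F = 2·224, giving F = 112.
χ = V − E + F = 112 − 224 + 112 = 0.
For a closed orientable surface χ = 2 − 2g, so g = (2 − (0))/2 = 1.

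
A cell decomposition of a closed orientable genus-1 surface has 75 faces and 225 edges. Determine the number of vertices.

For a closed orientable surface of genus 1, χ = 2 − 2·1 = 0.
V = 0 + E − F = 0 + 225 − 75 = 150.

150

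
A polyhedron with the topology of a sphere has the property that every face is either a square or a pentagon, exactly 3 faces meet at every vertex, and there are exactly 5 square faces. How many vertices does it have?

Let x be the number of pentagons; then F = 5 + x.
Edge–face incidences: 2E = 4·5 + 5·x = 20 + 5x.
Every vertex has degree 3, so 3V = 2E.
Euler: V − E + F = 2 ⇒ (2E)/3 − E + (5 + x) = 2.
Multiply by 6: 2·(2E) − 3·(2E) + 6·(5 + x) = 12, i.e. 30 + 6x − (20 + 5x) = 12.
Collecting terms: x + 10 = 12, so x = 2.
Then 2E = 20 + 5·2 = 30, so E = 15, V = 2E/3 = 10, F = 5 + 2 = 7.

10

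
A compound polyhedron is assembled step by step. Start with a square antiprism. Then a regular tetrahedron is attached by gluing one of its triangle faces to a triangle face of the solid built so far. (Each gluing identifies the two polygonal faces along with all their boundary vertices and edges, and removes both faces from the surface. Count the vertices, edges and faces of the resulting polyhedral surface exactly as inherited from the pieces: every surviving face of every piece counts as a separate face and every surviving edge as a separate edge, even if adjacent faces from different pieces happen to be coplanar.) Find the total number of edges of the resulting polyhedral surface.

A square antiprism: V=8, E=16, F=10.
Attach a regular tetrahedron (V=4, E=6, F=4) along a 3-gon: merge 3 vertices and 3 edges, delete both glued faces → V=9, E=19, F=12.
Check: V − E + F = 9 − 19 + 12 = 2.

19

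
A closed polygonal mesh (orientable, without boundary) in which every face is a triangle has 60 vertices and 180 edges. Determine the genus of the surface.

Every face is a triangle and each edge borders two faces, so 3F = 2·180, giving F = 120.
χ = V − E + F = 60 − 180 + 120 = 0.
For a closed orientable surface χ = 2 − 2g, so g = (2 − (0))/2 = 1.

1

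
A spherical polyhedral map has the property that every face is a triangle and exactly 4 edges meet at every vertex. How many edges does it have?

Each face has 3 edges and each edge borders two faces, so 2E = 3F.
Each vertex has degree 4, so 4V = 2E and hence V = 3F/4.
Euler: V − E + F = 2 ⇒ (3F/4) − (3F/2) + F = 2.
Multiply by 8: (6 − 12 + 8)F = 16, i.e. 2F = 16.
So F = 8, E = 3·8/2 = 12, V = 3·8/4 = 6.

12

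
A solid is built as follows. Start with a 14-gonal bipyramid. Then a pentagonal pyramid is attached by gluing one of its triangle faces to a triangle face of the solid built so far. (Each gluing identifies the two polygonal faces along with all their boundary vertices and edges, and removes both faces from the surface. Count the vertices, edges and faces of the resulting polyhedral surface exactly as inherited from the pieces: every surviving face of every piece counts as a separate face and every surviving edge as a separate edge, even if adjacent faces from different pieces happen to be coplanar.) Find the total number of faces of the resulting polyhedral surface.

32

A 14-gonal bipyramid: V=16, E=42, F=28.
Attach a pentagonal pyramid (V=6, E=10, F=6) along a 3-gon: merge 3 vertices and 3 edges, delete both glued faces → V=19, E=49, F=32.
Check: V − E + F = 19 − 49 + 32 = 2.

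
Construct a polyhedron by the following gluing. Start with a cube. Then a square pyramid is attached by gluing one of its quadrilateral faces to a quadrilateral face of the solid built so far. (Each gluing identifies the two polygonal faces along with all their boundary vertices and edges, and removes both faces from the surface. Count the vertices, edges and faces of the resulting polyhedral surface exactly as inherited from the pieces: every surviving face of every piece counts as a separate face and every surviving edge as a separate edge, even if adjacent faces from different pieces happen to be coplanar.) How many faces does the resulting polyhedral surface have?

A cube: V=8, E=12, F=6.
Attach a square pyramid (V=5, E=8, F=5) along a 4-gon: merge 4 vertices and 4 edges, delete both glued faces → V=9, E=16, F=9.
Check: V − E + F = 9 − 16 + 9 = 2.

9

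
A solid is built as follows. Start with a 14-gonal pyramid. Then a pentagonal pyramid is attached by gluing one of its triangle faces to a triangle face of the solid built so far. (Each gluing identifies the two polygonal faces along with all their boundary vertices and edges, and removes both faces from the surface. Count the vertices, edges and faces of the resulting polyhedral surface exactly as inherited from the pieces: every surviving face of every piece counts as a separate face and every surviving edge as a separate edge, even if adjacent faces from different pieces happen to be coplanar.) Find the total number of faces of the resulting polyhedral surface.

A 14-gonal pyramid: V=15, E=28, F=15.
Attach a pentagonal pyramid (V=6, E=10, F=6) along a 3-gon: merge 3 vertices and 3 edges, delete both glued faces → V=18, E=35, F=19.
Check: V − E + F = 18 − 35 + 19 = 2.

19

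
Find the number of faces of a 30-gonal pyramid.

A pyramid on an n-gon base has one n-gon and n triangles: V = 30 + 1 = 31, E = 2·30 = 60, F = 30 + 1 = 31.

31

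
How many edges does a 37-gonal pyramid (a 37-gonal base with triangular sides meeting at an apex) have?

74

A pyramid on an n-gon base has one n-gon and n triangles: V = 37 + 1 = 38, E = 2·37 = 74, F = 37 + 1 = 38.
Check: V − E + F = 38 − 74 + 38 = 2.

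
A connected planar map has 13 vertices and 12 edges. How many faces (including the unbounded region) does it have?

1

Euler's formula for a connected plane graph: V − E + F = 2, so F = 2 − 13 + 12 = 1.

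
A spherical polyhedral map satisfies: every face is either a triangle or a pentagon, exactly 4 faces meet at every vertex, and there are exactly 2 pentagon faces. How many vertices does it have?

Let x be the number of triangles; then F = 2 + x.
Edge–face incidences: 2E = 5·2 + 3·x = 10 + 3x.
Every vertex has degree 4, so 4V = 2E.
Euler: V − E + F = 2 ⇒ (2E)/4 − E + (2 + x) = 2.
Multiply by 8: 2·(2E) − 4·(2E) + 8·(2 + x) = 16, i.e. 16 + 8x − 2·(10 + 3x) = 16.
Collecting terms: 2x − 4 = 16, so 2x = 20, so x = 10.
Then 2E = 10 + 3·10 = 40, so E = 20, V = 2E/4 = 10, F = 2 + 10 = 12.

10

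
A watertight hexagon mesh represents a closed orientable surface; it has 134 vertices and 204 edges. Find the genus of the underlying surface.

2

Every face is a hexagon and each edge borders two faces, so 6F = 2·204, giving F = 68.
χ = V − E + F = 134 − 204 + 68 = -2.
For a closed orientable surface χ = 2 − 2g, so g = (2 − (-2))/2 = 2.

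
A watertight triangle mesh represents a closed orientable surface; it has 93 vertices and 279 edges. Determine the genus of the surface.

1

Every face is a triangle and each edge borders two faces, so 3F = 2·279, giving F = 186.
χ = V − E + F = 93 − 279 + 186 = 0.
For a closed orientable surface χ = 2 − 2g, so g = (2 − (0))/2 = 1.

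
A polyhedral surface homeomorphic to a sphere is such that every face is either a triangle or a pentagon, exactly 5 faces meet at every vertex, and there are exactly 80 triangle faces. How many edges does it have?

150

Let x be the number of pentagons; then F = 80 + x.
Edge–face incidences: 2E = 3·80 + 5·x = 240 + 5x.
Every vertex has degree 5, so 5V = 2E.
Euler: V − E + F = 2 ⇒ (2E)/5 − E + (80 + x) = 2.
Multiply by 10: 2·(2E) − 5·(2E) + 10·(80 + x) = 20, i.e. 800 + 10x − 3·(240 + 5x) = 20.
Collecting terms: −5x + 80 = 20, so −5x = −60, so x = 12.
Then 2E = 240 + 5·12 = 300, so E = 150, V = 2E/5 = 60, F = 80 + 12 = 92.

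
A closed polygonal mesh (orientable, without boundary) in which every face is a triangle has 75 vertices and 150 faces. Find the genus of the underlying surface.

1

Every face is a triangle, so 2E = 3·150 = 450, giving E = 225.
χ = V − E + F = 75 − 225 + 150 = 0.
For a closed orientable surface χ = 2 − 2g, so g = (2 − (0))/2 = 1.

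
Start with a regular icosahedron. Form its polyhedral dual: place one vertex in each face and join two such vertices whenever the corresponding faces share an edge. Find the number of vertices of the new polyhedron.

20

The base solid has V = 12, E = 30, F = 20.
The dual swaps V and F and preserves E: V′ = F = 20, E′ = E = 30, F′ = V = 12.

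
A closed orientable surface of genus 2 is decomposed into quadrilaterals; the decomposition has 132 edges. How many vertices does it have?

χ = 2 − 2·2 = -2, and every face is a square so 4F = 2E.
F = 2E/4 = 66. Then V = -2 + E − F = -2 + 132 − 66 = 64.

64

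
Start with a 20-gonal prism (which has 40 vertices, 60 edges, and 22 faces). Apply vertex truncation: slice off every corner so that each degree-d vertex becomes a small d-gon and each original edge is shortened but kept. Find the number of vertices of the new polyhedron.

120

Truncation replaces each original edge-end by a new vertex, so V′ = 2E = 120.
Each original edge survives, and each old vertex of degree d contributes d new edges; summing degrees gives Σd = 2E, so E′ = E + 2E = 3E = 180.
Each original face survives and each original vertex becomes one new face: F′ = F + V = 62.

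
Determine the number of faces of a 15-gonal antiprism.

32

An antiprism on an n-gon has two n-gon caps and 2n triangles: V = 2·15 = 30, E = 4·15 = 60, F = 2·15 + 2 = 32.
Check: V − E + F = 30 − 60 + 32 = 2.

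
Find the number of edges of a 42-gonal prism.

A prism on an n-gon has two n-gon bases and n rectangular sides: V = 2·42 = 84, E = 3·42 = 126, F = 42 + 2 = 44.

126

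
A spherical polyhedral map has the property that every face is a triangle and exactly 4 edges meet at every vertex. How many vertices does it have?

Each face has 3 edges and each edge borders two faces, so 2E = 3F.
Each vertex has degree 4, so 4V = 2E and hence V = 3F/4.
Euler: V − E + F = 2 ⇒ (3F/4) − (3F/2) + F = 2.
Multiply by 8: (6 − 12 + 8)F = 16, i.e. 2F = 16.
So F = 8, E = 3·8/2 = 12, V = 3·8/4 = 6.

6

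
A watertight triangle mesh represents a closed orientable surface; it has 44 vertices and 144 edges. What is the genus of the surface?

3

Every face is a triangle and each edge borders two faces, so 3F = 2·144, giving F = 96.
χ = V − E + F = 44 − 144 + 96 = -4.
For a closed orientable surface χ = 2 − 2g, so g = (2 − (-4))/2 = 3.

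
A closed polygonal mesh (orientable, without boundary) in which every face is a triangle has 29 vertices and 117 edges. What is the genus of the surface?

Every face is a triangle and each edge borders two faces, so 3F = 2·117, giving F = 78.
χ = V − E + F = 29 − 117 + 78 = -10.
For a closed orientable surface χ = 2 − 2g, so g = (2 − (-10))/2 = 6.

6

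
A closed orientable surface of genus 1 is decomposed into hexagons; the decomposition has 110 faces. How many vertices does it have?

220

χ = 2 − 2·1 = 0, and every face is a hexagon so 6F = 2E.
E = 6·110/2 = 330. Then V = 0 + E − F = 0 + 330 − 110 = 220.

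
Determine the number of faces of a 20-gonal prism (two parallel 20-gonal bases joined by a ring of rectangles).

22

A prism on an n-gon has two n-gon bases and n rectangular sides: V = 2·20 = 40, E = 3·20 = 60, F = 20 + 2 = 22.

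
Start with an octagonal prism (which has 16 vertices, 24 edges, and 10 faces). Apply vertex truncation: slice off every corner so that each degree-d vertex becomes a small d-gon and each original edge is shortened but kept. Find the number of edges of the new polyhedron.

72

Truncation replaces each original edge-end by a new vertex, so V′ = 2E = 48.
Each original edge survives, and each old vertex of degree d contributes d new edges; summing degrees gives Σd = 2E, so E′ = E + 2E = 3E = 72.
Each original face survives and each original vertex becomes one new face: F′ = F + V = 26.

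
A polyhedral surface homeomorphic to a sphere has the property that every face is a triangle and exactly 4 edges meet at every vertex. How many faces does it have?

Each face has 3 edges and each edge borders two faces, so 2E = 3F.
Each vertex has degree 4, so 4V = 2E and hence V = 3F/4.
Euler: V − E + F = 2 ⇒ (3F/4) − (3F/2) + F = 2.
Multiply by 8: (6 − 12 + 8)F = 16, i.e. 2F = 16.
So F = 8, E = 3·8/2 = 12, V = 3·8/4 = 6.

8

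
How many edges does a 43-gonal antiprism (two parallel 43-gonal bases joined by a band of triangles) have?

172

An antiprism on an n-gon has two n-gon caps and 2n triangles: V = 2·43 = 86, E = 4·43 = 172, F = 2·43 + 2 = 88.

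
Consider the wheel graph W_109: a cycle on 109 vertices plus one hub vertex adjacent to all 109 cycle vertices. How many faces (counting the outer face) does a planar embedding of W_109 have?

110

W_109 has V = 109 + 1 = 110 vertices and E = 2·109 = 218 edges.
By Euler's formula F = 2 − V + E = 2 − 110 + 218 = 110.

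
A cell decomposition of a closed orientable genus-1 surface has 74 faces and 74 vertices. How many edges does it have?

148

For a closed orientable surface of genus 1, χ = 2 − 2·1 = 0.
E = V + F − (0) = 74 + 74 − (0) = 148.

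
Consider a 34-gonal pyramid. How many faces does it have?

35

A pyramid on an n-gon base has one n-gon and n triangles: V = 34 + 1 = 35, E = 2·34 = 68, F = 34 + 1 = 35.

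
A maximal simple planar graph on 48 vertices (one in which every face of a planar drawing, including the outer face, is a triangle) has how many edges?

In a plane triangulation 3F = 2E and V − E + F = 2, so E = 3V − 6 = 3·48 − 6 = 138.

138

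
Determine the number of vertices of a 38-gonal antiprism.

An antiprism on an n-gon has two n-gon caps and 2n triangles: V = 2·38 = 76, E = 4·38 = 152, F = 2·38 + 2 = 78.

76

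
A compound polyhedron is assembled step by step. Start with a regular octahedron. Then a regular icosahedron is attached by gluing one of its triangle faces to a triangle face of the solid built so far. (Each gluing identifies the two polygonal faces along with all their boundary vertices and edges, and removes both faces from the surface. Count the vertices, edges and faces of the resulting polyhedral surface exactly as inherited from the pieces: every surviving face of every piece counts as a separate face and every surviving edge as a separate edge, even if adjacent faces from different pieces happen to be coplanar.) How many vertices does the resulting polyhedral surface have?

A regular octahedron: V=6, E=12, F=8.
Attach a regular icosahedron (V=12, E=30, F=20) along a 3-gon: merge 3 vertices and 3 edges, delete both glued faces → V=15, E=39, F=26.
Check: V − E + F = 15 − 39 + 26 = 2.

15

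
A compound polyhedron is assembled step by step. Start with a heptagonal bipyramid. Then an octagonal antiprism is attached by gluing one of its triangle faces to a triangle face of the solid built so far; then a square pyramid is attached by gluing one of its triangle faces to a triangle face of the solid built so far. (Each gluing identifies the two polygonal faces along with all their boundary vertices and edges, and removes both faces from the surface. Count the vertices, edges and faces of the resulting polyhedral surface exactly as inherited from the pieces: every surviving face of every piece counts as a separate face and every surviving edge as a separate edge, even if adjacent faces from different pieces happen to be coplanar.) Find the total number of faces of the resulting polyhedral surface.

A heptagonal bipyramid: V=9, E=21, F=14.
Attach an octagonal antiprism (V=16, E=32, F=18) along a 3-gon: merge 3 vertices and 3 edges, delete both glued faces → V=22, E=50, F=30.
Attach a square pyramid (V=5, E=8, F=5) along a 3-gon: merge 3 vertices and 3 edges, delete both glued faces → V=24, E=55, F=33.
Check: V − E + F = 24 − 55 + 33 = 2.

33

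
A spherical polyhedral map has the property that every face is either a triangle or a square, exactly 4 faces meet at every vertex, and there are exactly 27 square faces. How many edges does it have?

Let x be the number of triangles; then F = 27 + x.
Edge–face incidences: 2E = 4·27 + 3·x = 108 + 3x.
Every vertex has degree 4, so 4V = 2E.
Euler: V − E + F = 2 ⇒ (2E)/4 − E + (27 + x) = 2.
Multiply by 8: 2·(2E) − 4·(2E) + 8·(27 + x) = 16, i.e. 216 + 8x − 2·(108 + 3x) = 16.
Collecting terms: 2x = 16, so x = 8.
Then 2E = 108 + 3·8 = 132, so E = 66, V = 2E/4 = 33, F = 27 + 8 = 35.

66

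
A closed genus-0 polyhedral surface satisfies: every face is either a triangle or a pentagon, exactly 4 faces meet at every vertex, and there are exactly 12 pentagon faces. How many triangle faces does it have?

Let x be the number of triangles; then F = 12 + x.
Edge–face incidences: 2E = 5·12 + 3·x = 60 + 3x.
Every vertex has degree 4, so 4V = 2E.
Euler: V − E + F = 2 ⇒ (2E)/4 − E + (12 + x) = 2.
Multiply by 8: 2·(2E) − 4·(2E) + 8·(12 + x) = 16, i.e. 96 + 8x − 2·(60 + 3x) = 16.
Collecting terms: 2x − 24 = 16, so 2x = 40, so x = 20.
Then 2E = 60 + 3·20 = 120, so E = 60, V = 2E/4 = 30, F = 12 + 20 = 32.

20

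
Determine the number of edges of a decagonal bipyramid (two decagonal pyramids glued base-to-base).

30

A bipyramid over an n-gon has 2n triangular faces and n + 2 vertices: V = 10 + 2 = 12, E = 3·10 = 30, F = 2·10 = 20.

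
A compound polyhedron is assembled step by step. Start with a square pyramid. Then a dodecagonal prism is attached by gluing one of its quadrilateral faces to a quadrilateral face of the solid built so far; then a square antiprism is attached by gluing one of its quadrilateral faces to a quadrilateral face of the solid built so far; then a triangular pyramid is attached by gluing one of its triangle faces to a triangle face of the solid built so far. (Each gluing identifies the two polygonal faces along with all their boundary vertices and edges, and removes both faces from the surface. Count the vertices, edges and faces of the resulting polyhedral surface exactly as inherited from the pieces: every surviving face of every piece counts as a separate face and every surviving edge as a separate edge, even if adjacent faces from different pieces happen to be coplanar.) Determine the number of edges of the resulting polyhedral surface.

55

A square pyramid: V=5, E=8, F=5.
Attach a dodecagonal prism (V=24, E=36, F=14) along a 4-gon: merge 4 vertices and 4 edges, delete both glued faces → V=25, E=40, F=17.
Attach a square antiprism (V=8, E=16, F=10) along a 4-gon: merge 4 vertices and 4 edges, delete both glued faces → V=29, E=52, F=25.
Attach a triangular pyramid (V=4, E=6, F=4) along a 3-gon: merge 3 vertices and 3 edges, delete both glued faces → V=30, E=55, F=27.
Check: V − E + F = 30 − 55 + 27 = 2.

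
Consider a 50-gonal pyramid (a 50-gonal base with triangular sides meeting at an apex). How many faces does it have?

51

A pyramid on an n-gon base has one n-gon and n triangles: V = 50 + 1 = 51, E = 2·50 = 100, F = 50 + 1 = 51.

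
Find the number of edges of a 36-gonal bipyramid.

A bipyramid over an n-gon has 2n triangular faces and n + 2 vertices: V = 36 + 2 = 38, E = 3·36 = 108, F = 2·36 = 72.
Check: V − E + F = 38 − 108 + 72 = 2.

108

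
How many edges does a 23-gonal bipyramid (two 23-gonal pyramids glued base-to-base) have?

A bipyramid over an n-gon has 2n triangular faces and n + 2 vertices: V = 23 + 2 = 25, E = 3·23 = 69, F = 2·23 = 46.
Check: V − E + F = 25 − 69 + 46 = 2.

69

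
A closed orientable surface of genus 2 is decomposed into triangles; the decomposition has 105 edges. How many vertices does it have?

33

χ = 2 − 2·2 = -2, and every face is a triangle so 3F = 2E.
F = 2E/3 = 70. Then V = -2 + E − F = -2 + 105 − 70 = 33.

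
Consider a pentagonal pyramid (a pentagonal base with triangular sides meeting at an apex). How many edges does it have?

10

A pyramid on an n-gon base has one n-gon and n triangles: V = 5 + 1 = 6, E = 2·5 = 10, F = 5 + 1 = 6.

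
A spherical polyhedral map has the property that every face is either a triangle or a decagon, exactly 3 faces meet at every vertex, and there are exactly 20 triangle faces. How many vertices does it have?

60

Let x be the number of decagons; then F = 20 + x.
Edge–face incidences: 2E = 3·20 + 10·x = 60 + 10x.
Every vertex has degree 3, so 3V = 2E.
Euler: V − E + F = 2 ⇒ (2E)/3 − E + (20 + x) = 2.
Multiply by 6: 2·(2E) − 3·(2E) + 6·(20 + x) = 12, i.e. 120 + 6x − (60 + 10x) = 12.
Collecting terms: −4x + 60 = 12, so −4x = −48, so x = 12.
Then 2E = 60 + 10·12 = 180, so E = 90, V = 2E/3 = 60, F = 20 + 12 = 32.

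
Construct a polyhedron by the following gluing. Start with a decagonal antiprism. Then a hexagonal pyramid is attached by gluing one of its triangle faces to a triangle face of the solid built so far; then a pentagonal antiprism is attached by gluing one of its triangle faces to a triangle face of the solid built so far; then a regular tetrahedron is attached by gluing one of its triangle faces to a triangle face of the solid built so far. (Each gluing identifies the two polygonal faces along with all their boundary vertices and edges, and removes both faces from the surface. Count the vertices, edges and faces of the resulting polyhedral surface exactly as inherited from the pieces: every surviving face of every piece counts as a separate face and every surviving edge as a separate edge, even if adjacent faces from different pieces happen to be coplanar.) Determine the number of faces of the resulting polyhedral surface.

A decagonal antiprism: V=20, E=40, F=22.
Attach a hexagonal pyramid (V=7, E=12, F=7) along a 3-gon: merge 3 vertices and 3 edges, delete both glued faces → V=24, E=49, F=27.
Attach a pentagonal antiprism (V=10, E=20, F=12) along a 3-gon: merge 3 vertices and 3 edges, delete both glued faces → V=31, E=66, F=37.
Attach a regular tetrahedron (V=4, E=6, F=4) along a 3-gon: merge 3 vertices and 3 edges, delete both glued faces → V=32, E=69, F=39.
Check: V − E + F = 32 − 69 + 39 = 2.

39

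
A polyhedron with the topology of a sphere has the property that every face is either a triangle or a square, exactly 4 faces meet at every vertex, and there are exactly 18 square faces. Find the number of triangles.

Let x be the number of triangles; then F = 18 + x.
Edge–face incidences: 2E = 4·18 + 3·x = 72 + 3x.
Every vertex has degree 4, so 4V = 2E.
Euler: V − E + F = 2 ⇒ (2E)/4 − E + (18 + x) = 2.
Multiply by 8: 2·(2E) − 4·(2E) + 8·(18 + x) = 16, i.e. 144 + 8x − 2·(72 + 3x) = 16.
Collecting terms: 2x = 16, so x = 8.
Then 2E = 72 + 3·8 = 96, so E = 48, V = 2E/4 = 24, F = 18 + 8 = 26.

8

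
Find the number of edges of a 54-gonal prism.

162

A prism on an n-gon has two n-gon bases and n rectangular sides: V = 2·54 = 108, E = 3·54 = 162, F = 54 + 2 = 56.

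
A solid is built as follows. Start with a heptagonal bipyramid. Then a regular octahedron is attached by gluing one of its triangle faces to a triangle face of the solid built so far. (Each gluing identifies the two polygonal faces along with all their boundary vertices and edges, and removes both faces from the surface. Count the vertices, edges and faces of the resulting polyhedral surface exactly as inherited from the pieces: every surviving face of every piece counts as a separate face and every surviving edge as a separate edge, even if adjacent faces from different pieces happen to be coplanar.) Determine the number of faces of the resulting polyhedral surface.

A heptagonal bipyramid: V=9, E=21, F=14.
Attach a regular octahedron (V=6, E=12, F=8) along a 3-gon: merge 3 vertices and 3 edges, delete both glued faces → V=12, E=30, F=20.
Check: V − E + F = 12 − 30 + 20 = 2.

20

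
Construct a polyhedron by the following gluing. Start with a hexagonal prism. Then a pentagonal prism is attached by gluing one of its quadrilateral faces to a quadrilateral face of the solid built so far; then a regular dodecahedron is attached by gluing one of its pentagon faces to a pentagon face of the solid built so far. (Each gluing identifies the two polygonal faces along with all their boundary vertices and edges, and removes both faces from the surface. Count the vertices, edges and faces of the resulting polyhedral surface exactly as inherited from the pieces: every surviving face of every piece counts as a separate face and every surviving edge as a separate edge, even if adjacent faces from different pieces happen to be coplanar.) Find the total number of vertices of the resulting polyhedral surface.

33

A hexagonal prism: V=12, E=18, F=8.
Attach a pentagonal prism (V=10, E=15, F=7) along a 4-gon: merge 4 vertices and 4 edges, delete both glued faces → V=18, E=29, F=13.
Attach a regular dodecahedron (V=20, E=30, F=12) along a 5-gon: merge 5 vertices and 5 edges, delete both glued faces → V=33, E=54, F=23.
Check: V − E + F = 33 − 54 + 23 = 2.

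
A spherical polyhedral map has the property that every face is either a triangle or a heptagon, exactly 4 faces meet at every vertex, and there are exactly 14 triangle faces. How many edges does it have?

28

Let x be the number of heptagons; then F = 14 + x.
Edge–face incidences: 2E = 3·14 + 7·x = 42 + 7x.
Every vertex has degree 4, so 4V = 2E.
Euler: V − E + F = 2 ⇒ (2E)/4 − E + (14 + x) = 2.
Multiply by 8: 2·(2E) − 4·(2E) + 8·(14 + x) = 16, i.e. 112 + 8x − 2·(42 + 7x) = 16.
Collecting terms: −6x + 28 = 16, so −6x = −12, so x = 2.
Then 2E = 42 + 7·2 = 56, so E = 28, V = 2E/4 = 14, F = 14 + 2 = 16.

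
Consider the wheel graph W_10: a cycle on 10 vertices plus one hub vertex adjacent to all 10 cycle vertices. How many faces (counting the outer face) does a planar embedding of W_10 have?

11

W_10 has V = 10 + 1 = 11 vertices and E = 2·10 = 20 edges.
By Euler's formula F = 2 − V + E = 2 − 11 + 20 = 11.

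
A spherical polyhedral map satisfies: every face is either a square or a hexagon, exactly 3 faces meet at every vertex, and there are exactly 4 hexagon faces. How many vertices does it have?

Let x be the number of squares; then F = 4 + x.
Edge–face incidences: 2E = 6·4 + 4·x = 24 + 4x.
Every vertex has degree 3, so 3V = 2E.
Euler: V − E + F = 2 ⇒ (2E)/3 − E + (4 + x) = 2.
Multiply by 6: 2·(2E) − 3·(2E) + 6·(4 + x) = 12, i.e. 24 + 6x − (24 + 4x) = 12.
Collecting terms: 2x = 12, so x = 6.
Then 2E = 24 + 4·6 = 48, so E = 24, V = 2E/3 = 16, F = 4 + 6 = 10.

16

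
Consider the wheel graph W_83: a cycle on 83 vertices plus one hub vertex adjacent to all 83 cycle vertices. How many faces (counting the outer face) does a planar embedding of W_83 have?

84

W_83 has V = 83 + 1 = 84 vertices and E = 2·83 = 166 edges.
By Euler's formula F = 2 − V + E = 2 − 84 + 166 = 84.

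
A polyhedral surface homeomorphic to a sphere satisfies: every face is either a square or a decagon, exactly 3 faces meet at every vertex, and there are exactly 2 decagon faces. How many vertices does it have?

Let x be the number of squares; then F = 2 + x.
Edge–face incidences: 2E = 10·2 + 4·x = 20 + 4x.
Every vertex has degree 3, so 3V = 2E.
Euler: V − E + F = 2 ⇒ (2E)/3 − E + (2 + x) = 2.
Multiply by 6: 2·(2E) − 3·(2E) + 6·(2 + x) = 12, i.e. 12 + 6x − (20 + 4x) = 12.
Collecting terms: 2x − 8 = 12, so 2x = 20, so x = 10.
Then 2E = 20 + 4·10 = 60, so E = 30, V = 2E/3 = 20, F = 2 + 10 = 12.

20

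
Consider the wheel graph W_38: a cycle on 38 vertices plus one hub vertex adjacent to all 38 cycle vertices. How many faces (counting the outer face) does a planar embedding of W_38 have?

39

W_38 has V = 38 + 1 = 39 vertices and E = 2·38 = 76 edges.
By Euler's formula F = 2 − V + E = 2 − 39 + 76 = 39.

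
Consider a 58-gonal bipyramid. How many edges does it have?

174

A bipyramid over an n-gon has 2n triangular faces and n + 2 vertices: V = 58 + 2 = 60, E = 3·58 = 174, F = 2·58 = 116.
Check: V − E + F = 60 − 174 + 116 = 2.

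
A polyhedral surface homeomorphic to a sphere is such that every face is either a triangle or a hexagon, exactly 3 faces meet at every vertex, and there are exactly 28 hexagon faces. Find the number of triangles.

Let x be the number of triangles; then F = 28 + x.
Edge–face incidences: 2E = 6·28 + 3·x = 168 + 3x.
Every vertex has degree 3, so 3V = 2E.
Euler: V − E + F = 2 ⇒ (2E)/3 − E + (28 + x) = 2.
Multiply by 6: 2·(2E) − 3·(2E) + 6·(28 + x) = 12, i.e. 168 + 6x − (168 + 3x) = 12.
Collecting terms: 3x = 12, so x = 4.
Then 2E = 168 + 3·4 = 180, so E = 90, V = 2E/3 = 60, F = 28 + 4 = 32.

4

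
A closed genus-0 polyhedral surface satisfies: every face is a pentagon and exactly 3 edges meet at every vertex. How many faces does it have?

12

Each face has 5 edges and each edge borders two faces, so 2E = 5F.
Each vertex has degree 3, so 3V = 2E and hence V = 5F/3.
Euler: V − E + F = 2 ⇒ (5F/3) − (5F/2) + F = 2.
Multiply by 6: (10 − 15 + 6)F = 12, i.e. 1F = 12.
So F = 12, E = 5·12/2 = 30, V = 5·12/3 = 20.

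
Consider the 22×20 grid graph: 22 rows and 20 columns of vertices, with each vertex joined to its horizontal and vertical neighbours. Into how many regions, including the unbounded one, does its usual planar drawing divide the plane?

The grid has V = 22·20 = 440 vertices and E = 22·19 + 20·21 = 838 edges.
F = 2 − V + E = 2 − 440 + 838 = 400.

400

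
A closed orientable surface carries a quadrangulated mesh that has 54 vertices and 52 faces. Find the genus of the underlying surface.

0

Every face is a square, so 2E = 4·52 = 208, giving E = 104.
χ = V − E + F = 54 − 104 + 52 = 2.
For a closed orientable surface χ = 2 − 2g, so g = (2 − (2))/2 = 0.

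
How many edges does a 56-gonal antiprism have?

224

An antiprism on an n-gon has two n-gon caps and 2n triangles: V = 2·56 = 112, E = 4·56 = 224, F = 2·56 + 2 = 114.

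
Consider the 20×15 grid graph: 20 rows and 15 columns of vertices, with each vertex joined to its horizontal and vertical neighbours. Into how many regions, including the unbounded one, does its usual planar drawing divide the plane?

The grid has V = 20·15 = 300 vertices and E = 20·14 + 15·19 = 565 edges.
F = 2 − V + E = 2 − 300 + 565 = 267.

267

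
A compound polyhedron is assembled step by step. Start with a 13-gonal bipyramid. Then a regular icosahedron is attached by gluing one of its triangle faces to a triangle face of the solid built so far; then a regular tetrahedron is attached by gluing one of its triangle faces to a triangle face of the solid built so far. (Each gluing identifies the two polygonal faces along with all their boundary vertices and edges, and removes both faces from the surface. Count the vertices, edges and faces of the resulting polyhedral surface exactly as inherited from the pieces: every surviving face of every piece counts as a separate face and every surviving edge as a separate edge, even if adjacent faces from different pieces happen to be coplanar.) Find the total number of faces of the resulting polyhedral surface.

46

A 13-gonal bipyramid: V=15, E=39, F=26.
Attach a regular icosahedron (V=12, E=30, F=20) along a 3-gon: merge 3 vertices and 3 edges, delete both glued faces → V=24, E=66, F=44.
Attach a regular tetrahedron (V=4, E=6, F=4) along a 3-gon: merge 3 vertices and 3 edges, delete both glued faces → V=25, E=69, F=46.
Check: V − E + F = 25 − 69 + 46 = 2.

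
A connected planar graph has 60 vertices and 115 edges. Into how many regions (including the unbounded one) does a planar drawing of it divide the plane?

Euler's formula for a connected plane graph: V − E + F = 2, so F = 2 − 60 + 115 = 57.

57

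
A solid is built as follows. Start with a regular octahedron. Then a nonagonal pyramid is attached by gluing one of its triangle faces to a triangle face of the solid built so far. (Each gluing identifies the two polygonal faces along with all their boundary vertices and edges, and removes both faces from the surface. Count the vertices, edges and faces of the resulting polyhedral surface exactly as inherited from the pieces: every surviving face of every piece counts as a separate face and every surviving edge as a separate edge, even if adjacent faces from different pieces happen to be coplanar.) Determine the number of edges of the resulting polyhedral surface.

A regular octahedron: V=6, E=12, F=8.
Attach a nonagonal pyramid (V=10, E=18, F=10) along a 3-gon: merge 3 vertices and 3 edges, delete both glued faces → V=13, E=27, F=16.
Check: V − E + F = 13 − 27 + 16 = 2.

27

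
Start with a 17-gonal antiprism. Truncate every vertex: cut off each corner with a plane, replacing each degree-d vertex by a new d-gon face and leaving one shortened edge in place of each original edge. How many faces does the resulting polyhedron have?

The base solid has V = 34, E = 68, F = 36.
Truncation replaces each original edge-end by a new vertex, so V′ = 2E = 136.
Each original edge survives, and each old vertex of degree d contributes d new edges; summing degrees gives Σd = 2E, so E′ = E + 2E = 3E = 204.
Each original face survives and each original vertex becomes one new face: F′ = F + V = 70.

70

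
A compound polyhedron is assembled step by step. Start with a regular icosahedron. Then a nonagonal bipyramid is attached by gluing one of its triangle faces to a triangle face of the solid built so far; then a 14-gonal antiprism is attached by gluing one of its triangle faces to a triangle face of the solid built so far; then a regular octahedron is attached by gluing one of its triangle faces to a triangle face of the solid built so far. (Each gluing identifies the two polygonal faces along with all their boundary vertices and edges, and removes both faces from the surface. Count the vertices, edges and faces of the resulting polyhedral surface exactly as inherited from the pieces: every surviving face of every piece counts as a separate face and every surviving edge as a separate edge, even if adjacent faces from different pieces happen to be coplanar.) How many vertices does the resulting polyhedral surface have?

48

A regular icosahedron: V=12, E=30, F=20.
Attach a nonagonal bipyramid (V=11, E=27, F=18) along a 3-gon: merge 3 vertices and 3 edges, delete both glued faces → V=20, E=54, F=36.
Attach a 14-gonal antiprism (V=28, E=56, F=30) along a 3-gon: merge 3 vertices and 3 edges, delete both glued faces → V=45, E=107, F=64.
Attach a regular octahedron (V=6, E=12, F=8) along a 3-gon: merge 3 vertices and 3 edges, delete both glued faces → V=48, E=116, F=70.
Check: V − E + F = 48 − 116 + 70 = 2.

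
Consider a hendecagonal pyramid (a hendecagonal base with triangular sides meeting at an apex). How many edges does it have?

A pyramid on an n-gon base has one n-gon and n triangles: V = 11 + 1 = 12, E = 2·11 = 22, F = 11 + 1 = 12.
Check: V − E + F = 12 − 22 + 12 = 2.

22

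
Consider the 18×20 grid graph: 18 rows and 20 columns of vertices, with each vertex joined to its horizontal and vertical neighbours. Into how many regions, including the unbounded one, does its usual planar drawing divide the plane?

324

The grid has V = 18·20 = 360 vertices and E = 18·19 + 20·17 = 682 edges.
F = 2 − V + E = 2 − 360 + 682 = 324.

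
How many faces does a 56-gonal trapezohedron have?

The n-trapezohedron (dual of the n-antiprism) has V = 2·56 + 2 = 114, E = 4·56 = 224, F = 2·56 = 112.

112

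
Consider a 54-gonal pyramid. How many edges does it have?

108

A pyramid on an n-gon base has one n-gon and n triangles: V = 54 + 1 = 55, E = 2·54 = 108, F = 54 + 1 = 55.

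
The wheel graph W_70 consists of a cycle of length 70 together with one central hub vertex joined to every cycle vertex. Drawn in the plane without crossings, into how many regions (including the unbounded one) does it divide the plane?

W_70 has V = 70 + 1 = 71 vertices and E = 2·70 = 140 edges.
By Euler's formula F = 2 − V + E = 2 − 71 + 140 = 71.

71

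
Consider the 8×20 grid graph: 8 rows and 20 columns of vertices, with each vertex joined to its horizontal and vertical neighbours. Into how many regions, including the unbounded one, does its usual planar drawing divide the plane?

134

The grid has V = 8·20 = 160 vertices and E = 8·19 + 20·7 = 292 edges.
F = 2 − V + E = 2 − 160 + 292 = 134.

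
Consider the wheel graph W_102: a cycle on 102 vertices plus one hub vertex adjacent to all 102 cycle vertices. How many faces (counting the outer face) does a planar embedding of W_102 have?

103

W_102 has V = 102 + 1 = 103 vertices and E = 2·102 = 204 edges.
By Euler's formula F = 2 − V + E = 2 − 103 + 204 = 103.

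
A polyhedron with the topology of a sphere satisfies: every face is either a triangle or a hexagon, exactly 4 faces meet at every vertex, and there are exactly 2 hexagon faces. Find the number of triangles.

Let x be the number of triangles; then F = 2 + x.
Edge–face incidences: 2E = 6·2 + 3·x = 12 + 3x.
Every vertex has degree 4, so 4V = 2E.
Euler: V − E + F = 2 ⇒ (2E)/4 − E + (2 + x) = 2.
Multiply by 8: 2·(2E) − 4·(2E) + 8·(2 + x) = 16, i.e. 16 + 8x − 2·(12 + 3x) = 16.
Collecting terms: 2x − 8 = 16, so 2x = 24, so x = 12.
Then 2E = 12 + 3·12 = 48, so E = 24, V = 2E/4 = 12, F = 2 + 12 = 14.

12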